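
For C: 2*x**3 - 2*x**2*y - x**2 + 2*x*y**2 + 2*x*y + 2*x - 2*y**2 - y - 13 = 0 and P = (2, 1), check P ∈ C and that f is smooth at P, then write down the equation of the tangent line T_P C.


Tangent line at P: 18*x - y - 35 = 0.

Step 1: f(2, 1) = 0, so P lies on C.
Step 2: partial derivatives
  f_x(x, y) = 6*x**2 - 4*x*y - 2*x + 2*y**2 + 2*y + 2, f_y(x, y) = -2*x**2 + 4*x*y + 2*x - 4*y - 1.
  f_x(P) = 18, f_y(P) = -1 (gradient nonzero, so P is smooth).
Step 3: tangent line at P: 18·(x − 2) + -1·(y − 1) = 0.
Expanding: 18*x - y - 35 = 0.


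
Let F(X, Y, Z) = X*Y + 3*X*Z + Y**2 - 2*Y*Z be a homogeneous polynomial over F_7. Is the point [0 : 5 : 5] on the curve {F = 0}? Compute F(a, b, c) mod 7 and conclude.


F(0,5,5) ≡ 3 (mod 7); P is NOT on the curve.

Evaluate F(0, 5, 5) term-by-term (mod 7).
  X*Y ↦ 1·0·5·1 = 0
  3*X*Z ↦ 3·0·1·5 = 0
  Y**2 ↦ 1·1·25·1 = 25
  -2*Y*Z ↦ -2·1·5·5 = -50
Sum: F(0, 5, 5) = (0) + (0) + (25) + (-50) = -25.
Reducing mod 7: -25 ≡ 3 (mod 7).
Since F(a, b, c) ≡ 3 ≠ 0 (mod 7), P does NOT lie on the curve.


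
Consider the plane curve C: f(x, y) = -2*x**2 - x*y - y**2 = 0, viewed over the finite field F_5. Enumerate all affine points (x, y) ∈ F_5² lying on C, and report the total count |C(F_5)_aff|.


Affine F_5-points: {(0, 0)}; count = 1.

For each of the 25 pairs (x, y) ∈ F_5², evaluate f(x, y) mod 5. Record the zeros.
  x = 0: [0↦0, 1↦4, 2↦1, 3↦1, 4↦4]  zeros at y ∈ {0}
  x = 1: [0↦3, 1↦1, 2↦2, 3↦1, 4↦3]  zeros at y ∈ ∅
  x = 2: [0↦2, 1↦4, 2↦4, 3↦2, 4↦3]  zeros at y ∈ ∅
  x = 3: [0↦2, 1↦3, 2↦2, 3↦4, 4↦4]  zeros at y ∈ ∅
  x = 4: [0↦3, 1↦3, 2↦1, 3↦2, 4↦1]  zeros at y ∈ ∅
Collecting zeros: affine points = {(0, 0)}.
Total count |C(F_5)_aff| = 1.


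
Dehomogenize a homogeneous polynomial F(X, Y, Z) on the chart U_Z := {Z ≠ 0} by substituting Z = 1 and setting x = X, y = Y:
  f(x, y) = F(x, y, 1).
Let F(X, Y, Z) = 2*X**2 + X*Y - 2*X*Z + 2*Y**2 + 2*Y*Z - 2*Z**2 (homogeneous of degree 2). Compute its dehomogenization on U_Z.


f(x, y) = 2*x**2 + x*y - 2*x + 2*y**2 + 2*y - 2

On U_Z we set Z = 1. Each monomial c·X^i·Y^j·Z^k in F becomes c·x^i·y^j·1^k = c·x^i·y^j.
Substituting Z = 1: F(X, Y, 1) = 2*x**2 + x*y - 2*x + 2*y**2 + 2*y - 2.
Note: deg(f) ≤ deg(F) = 2; strict inequality happens when F is divisible by Z (lost terms).


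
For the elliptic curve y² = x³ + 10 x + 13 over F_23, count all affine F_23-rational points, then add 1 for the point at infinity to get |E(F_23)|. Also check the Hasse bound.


Affine points = {(0, 6), (0, 17), (1, 1), (1, 22), (2, 8), (2, 15), (3, 1), (3, 22), (4, 5), (4, 18), (5, 2), (5, 21), (6, 6), (6, 17), (7, 9), (7, 14), (9, 2), (9, 21), (10, 3), (10, 20), (17, 6), (17, 17), (19, 1), (19, 22), (20, 5), (20, 18), (21, 10), (21, 13), (22, 5), (22, 18)}; affine count = 30; |E(F_23)| = 31.

Discriminant check: Δ ∝ 4a³ + 27b² = 4·10³ + 27·13² = 4·1000 + 27·169 ≡ 7 (mod 23). Nonzero ⇒ E is nonsingular.
For each x ∈ F_23, compute rhs = x³ + 10·x + 13 mod 23, then count y ∈ F_23 with y² ≡ rhs.
  x = 0: rhs = 13, matching y values: 6, 17 (2 points).
  x = 1: rhs = 1, matching y values: 1, 22 (2 points).
  x = 2: rhs = 18, matching y values: 8, 15 (2 points).
  x = 3: rhs = 1, matching y values: 1, 22 (2 points).
  x = 4: rhs = 2, matching y values: 5, 18 (2 points).
  x = 5: rhs = 4, matching y values: 2, 21 (2 points).
  x = 6: rhs = 13, matching y values: 6, 17 (2 points).
  x = 7: rhs = 12, matching y values: 9, 14 (2 points).
  x = 8: rhs = 7, matching y values: none (0 points).
  x = 9: rhs = 4, matching y values: 2, 21 (2 points).
  x = 10: rhs = 9, matching y values: 3, 20 (2 points).
  x = 11: rhs = 5, matching y values: none (0 points).
  x = 12: rhs = 21, matching y values: none (0 points).
  x = 13: rhs = 17, matching y values: none (0 points).
  x = 14: rhs = 22, matching y values: none (0 points).
  x = 15: rhs = 19, matching y values: none (0 points).
  x = 16: rhs = 14, matching y values: none (0 points).
  x = 17: rhs = 13, matching y values: 6, 17 (2 points).
  x = 18: rhs = 22, matching y values: none (0 points).
  x = 19: rhs = 1, matching y values: 1, 22 (2 points).
  x = 20: rhs = 2, matching y values: 5, 18 (2 points).
  x = 21: rhs = 8, matching y values: 10, 13 (2 points).
  x = 22: rhs = 2, matching y values: 5, 18 (2 points).
Total affine count: 30.
Full point count |E(F_23)| = 30 + 1 = 31.
Hasse bound: |31 − (23+1)| = |7| = 7 ≤ 2√23 ≈ 9.5917 ✓.


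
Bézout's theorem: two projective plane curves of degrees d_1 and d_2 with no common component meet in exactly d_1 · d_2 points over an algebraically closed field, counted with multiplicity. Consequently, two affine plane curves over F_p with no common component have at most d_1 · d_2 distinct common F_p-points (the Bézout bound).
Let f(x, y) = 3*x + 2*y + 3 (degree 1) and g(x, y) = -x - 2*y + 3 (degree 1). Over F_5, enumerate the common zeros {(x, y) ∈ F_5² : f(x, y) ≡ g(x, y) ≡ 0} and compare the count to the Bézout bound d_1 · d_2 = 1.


Common zeros: {(2, 3)}; count = 1; Bézout bound = 1.

deg(f) = 1, deg(g) = 1, so Bézout bound = 1.
Scan x ∈ F_5. For each x, list the y ∈ F_5 with f(x, y) ≡ 0 and those with g(x, y) ≡ 0 (mod 5); the common zeros in that column are the intersection.
  x = 0: f ≡ 0 at y ∈ {1}; g ≡ 0 at y ∈ {4}; common: ∅.
  x = 1: f ≡ 0 at y ∈ {2}; g ≡ 0 at y ∈ {1}; common: ∅.
  x = 2: f ≡ 0 at y ∈ {3}; g ≡ 0 at y ∈ {3}; common: {3}.
  x = 3: f ≡ 0 at y ∈ {4}; g ≡ 0 at y ∈ {0}; common: ∅.
  x = 4: f ≡ 0 at y ∈ {0}; g ≡ 0 at y ∈ {2}; common: ∅.
Collecting: common zeros = {(2, 3)}, so the count is 1.
Comparison with the Bézout bound: 1 ≤ 1 = deg(f)·deg(g), as expected for curves with no common component (the bound is attained).


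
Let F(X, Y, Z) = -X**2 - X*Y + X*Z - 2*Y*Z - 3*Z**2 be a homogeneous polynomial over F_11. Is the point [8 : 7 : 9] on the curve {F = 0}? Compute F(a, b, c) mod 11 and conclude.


F(8,7,9) ≡ 1 (mod 11); P is NOT on the curve.

Evaluate F(8, 7, 9) term-by-term (mod 11).
  -X**2 ↦ -1·64·1·1 = -64
  -X*Y ↦ -1·8·7·1 = -56
  X*Z ↦ 1·8·1·9 = 72
  -2*Y*Z ↦ -2·1·7·9 = -126
  -3*Z**2 ↦ -3·1·1·81 = -243
Sum: F(8, 7, 9) = (-64) + (-56) + (72) + (-126) + (-243) = -417.
Reducing mod 11: -417 ≡ 1 (mod 11).
Since F(a, b, c) ≡ 1 ≠ 0 (mod 11), P does NOT lie on the curve.


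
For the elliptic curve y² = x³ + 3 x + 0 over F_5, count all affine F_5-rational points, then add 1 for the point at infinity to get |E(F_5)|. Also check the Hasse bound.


Affine points = {(0, 0), (1, 2), (1, 3), (2, 2), (2, 3), (3, 1), (3, 4), (4, 1), (4, 4)}; affine count = 9; |E(F_5)| = 10.

Discriminant check: Δ ∝ 4a³ + 27b² = 4·3³ + 27·0² = 4·27 + 27·0 ≡ 3 (mod 5). Nonzero ⇒ E is nonsingular.
For each x ∈ F_5, compute rhs = x³ + 3·x + 0 mod 5, then count y ∈ F_5 with y² ≡ rhs.
  x = 0: rhs = 0, matching y values: 0 (1 points).
  x = 1: rhs = 4, matching y values: 2, 3 (2 points).
  x = 2: rhs = 4, matching y values: 2, 3 (2 points).
  x = 3: rhs = 1, matching y values: 1, 4 (2 points).
  x = 4: rhs = 1, matching y values: 1, 4 (2 points).
Total affine count: 9.
Full point count |E(F_5)| = 9 + 1 = 10.
Hasse bound: |10 − (5+1)| = |4| = 4 ≤ 2√5 ≈ 4.4721 ✓.


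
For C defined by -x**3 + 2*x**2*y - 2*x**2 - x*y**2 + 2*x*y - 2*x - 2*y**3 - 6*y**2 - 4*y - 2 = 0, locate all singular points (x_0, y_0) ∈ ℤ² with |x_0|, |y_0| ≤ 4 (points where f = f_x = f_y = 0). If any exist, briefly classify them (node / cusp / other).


Singular points: {(-1, -1)}; classification: node.

Compute partial derivatives:
  f_x = -3*x**2 + 4*x*y - 4*x - y**2 + 2*y - 2.
  f_y = 2*x**2 - 2*x*y + 2*x - 6*y**2 - 12*y - 4.
Scan x_0 ∈ {−4, ..., 4}. For each x_0, f_y(x_0, y) is a polynomial in y; find its integer roots y ∈ {−4, ..., 4}, then test f_x and f at those candidates.
  x = -4: f_y(-4, y) = -6*y**2 - 4*y + 20; no integer root y with |y| ≤ 4.
  x = -3: f_y(-3, y) = -6*y**2 - 6*y + 8; no integer root y with |y| ≤ 4.
  x = -2: f_y(-2, y) = -6*y**2 - 8*y; vanishes at y ∈ {0}. (-2, 0): f_x = -6 ≠ 0.
  x = -1: f_y(-1, y) = -6*y**2 - 10*y - 4; vanishes at y ∈ {-1}. (-1, -1): f_x = 0, f = 0 — SINGULAR.
  x = 0: f_y(0, y) = -6*y**2 - 12*y - 4; no integer root y with |y| ≤ 4.
  x = 1: f_y(1, y) = -6*y**2 - 14*y; vanishes at y ∈ {0}. (1, 0): f_x = -9 ≠ 0.
  x = 2: f_y(2, y) = -6*y**2 - 16*y + 8; no integer root y with |y| ≤ 4.
  x = 3: f_y(3, y) = -6*y**2 - 18*y + 20; no integer root y with |y| ≤ 4.
  x = 4: f_y(4, y) = -6*y**2 - 20*y + 36; no integer root y with |y| ≤ 4.
Only singular point on the grid: (-1, -1).
Classify: substitute x = -1 + u, y = -1 + v and expand: f = -u**3 + 2*u**2*v - u**2 - u*v**2 - 2*v**3 + v**2.
No constant or linear terms (consistent with a singular point). Quadratic part: -u**2 + v**2. Cubic part: -u**3 + 2*u**2*v - u*v**2 - 2*v**3.
The quadratic part v**2 - u**2 = (v − u)(v + u) splits into two distinct linear factors, so there are two distinct tangent lines y − -1 = ±(x − -1) — this is a node (ordinary double point).
Classification: node.


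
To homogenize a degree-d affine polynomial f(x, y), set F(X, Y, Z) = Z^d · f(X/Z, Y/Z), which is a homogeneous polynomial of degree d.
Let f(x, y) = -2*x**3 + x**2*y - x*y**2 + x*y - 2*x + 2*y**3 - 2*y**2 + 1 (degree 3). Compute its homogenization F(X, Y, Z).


F(X, Y, Z) = -2*X**3 + X**2*Y - X*Y**2 + X*Y*Z - 2*X*Z**2 + 2*Y**3 - 2*Y**2*Z + Z**3

deg(f) = 3.
Substitute x = X/Z, y = Y/Z into f, then multiply by Z^3.
  monomial -2·x^3·y^0 ↦ -2·X^3·Y^0·Z^0.
  monomial 1·x^2·y^1 ↦ 1·X^2·Y^1·Z^0.
  monomial -1·x^1·y^2 ↦ -1·X^1·Y^2·Z^0.
  monomial 1·x^1·y^1 ↦ 1·X^1·Y^1·Z^1.
  monomial -2·x^1·y^0 ↦ -2·X^1·Y^0·Z^2.
  monomial 2·x^0·y^3 ↦ 2·X^0·Y^3·Z^0.
  monomial -2·x^0·y^2 ↦ -2·X^0·Y^2·Z^1.
  monomial 1·x^0·y^0 ↦ 1·X^0·Y^0·Z^3.
Collecting: F(X, Y, Z) = -2*X**3 + X**2*Y - X*Y**2 + X*Y*Z - 2*X*Z**2 + 2*Y**3 - 2*Y**2*Z + Z**3.


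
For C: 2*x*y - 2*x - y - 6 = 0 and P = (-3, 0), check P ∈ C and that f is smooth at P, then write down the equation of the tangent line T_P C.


Tangent line at P: -2*x - 7*y - 6 = 0.

Step 1: f(-3, 0) = 0, so P lies on C.
Step 2: partial derivatives
  f_x(x, y) = 2*y - 2, f_y(x, y) = 2*x - 1.
  f_x(P) = -2, f_y(P) = -7 (gradient nonzero, so P is smooth).
Step 3: tangent line at P: -2·(x − -3) + -7·(y − 0) = 0.
Expanding: -2*x - 7*y - 6 = 0.


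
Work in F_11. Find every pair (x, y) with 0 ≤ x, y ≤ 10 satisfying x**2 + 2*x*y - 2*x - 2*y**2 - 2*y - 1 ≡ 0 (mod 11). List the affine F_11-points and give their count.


Affine F_11-points: {(4, 1), (4, 2), (5, 2), (6, 6), (6, 10), (7, 1), (7, 5), (8, 9), (9, 9), (9, 10)}; count = 10.

For each of the 121 pairs (x, y) ∈ F_11², evaluate f(x, y) mod 11. Record the zeros.
  x = 0: [0↦10, 1↦6, 2↦9, 3↦8, 4↦3, 5↦5, 6↦3, 7↦8, 8↦9, 9↦6, 10↦10]  zeros at y ∈ ∅
  x = 1: [0↦9, 1↦7, 2↦1, 3↦2, 4↦10, 5↦3, 6↦3, 7↦10, 8↦2, 9↦1, 10↦7]  zeros at y ∈ ∅
  x = 2: [0↦10, 1↦10, 2↦6, 3↦9, 4↦8, 5↦3, 6↦5, 7↦3, 8↦8, 9↦9, 10↦6]  zeros at y ∈ ∅
  x = 3: [0↦2, 1↦4, 2↦2, 3↦7, 4↦8, 5↦5, 6↦9, 7↦9, 8↦5, 9↦8, 10↦7]  zeros at y ∈ ∅
  x = 4: [0↦7, 1↦0, 2↦0, 3↦7, 4↦10, 5↦9, 6↦4, 7↦6, 8↦4, 9↦9, 10↦10]  zeros at y ∈ {1, 2}
  x = 5: [0↦3, 1↦9, 2↦0, 3↦9, 4↦3, 5↦4, 6↦1, 7↦5, 8↦5, 9↦1, 10↦4]  zeros at y ∈ {2}
  x = 6: [0↦1, 1↦9, 2↦2, 3↦2, 4↦9, 5↦1, 6↦0, 7↦6, 8↦8, 9↦6, 10↦0]  zeros at y ∈ {6, 10}
  x = 7: [0↦1, 1↦0, 2↦6, 3↦8, 4↦6, 5↦0, 6↦1, 7↦9, 8↦2, 9↦2, 10↦9]  zeros at y ∈ {1, 5}
  x = 8: [0↦3, 1↦4, 2↦1, 3↦5, 4↦5, 5↦1, 6↦4, 7↦3, 8↦9, 9↦0, 10↦9]  zeros at y ∈ {9}
  x = 9: [0↦7, 1↦10, 2↦9, 3↦4, 4↦6, 5↦4, 6↦9, 7↦10, 8↦7, 9↦0, 10↦0]  zeros at y ∈ {9, 10}
  x = 10: [0↦2, 1↦7, 2↦8, 3↦5, 4↦9, 5↦9, 6↦5, 7↦8, 8↦7, 9↦2, 10↦4]  zeros at y ∈ ∅
Collecting zeros: affine points = {(4, 1), (4, 2), (5, 2), (6, 6), (6, 10), (7, 1), (7, 5), (8, 9), (9, 9), (9, 10)}.
Total count |C(F_11)_aff| = 10.


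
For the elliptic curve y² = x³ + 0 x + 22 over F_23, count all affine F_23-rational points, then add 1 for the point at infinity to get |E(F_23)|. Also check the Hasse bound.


Affine points = {(1, 0), (3, 7), (3, 16), (5, 3), (5, 20), (6, 10), (6, 13), (12, 5), (12, 18), (14, 11), (14, 12), (15, 4), (15, 19), (16, 1), (16, 22), (17, 6), (17, 17), (18, 9), (18, 14), (19, 2), (19, 21), (20, 8), (20, 15)}; affine count = 23; |E(F_23)| = 24.

Discriminant check: Δ ∝ 4a³ + 27b² = 4·0³ + 27·22² = 4·0 + 27·484 ≡ 4 (mod 23). Nonzero ⇒ E is nonsingular.
For each x ∈ F_23, compute rhs = x³ + 0·x + 22 mod 23, then count y ∈ F_23 with y² ≡ rhs.
  x = 0: rhs = 22, matching y values: none (0 points).
  x = 1: rhs = 0, matching y values: 0 (1 points).
  x = 2: rhs = 7, matching y values: none (0 points).
  x = 3: rhs = 3, matching y values: 7, 16 (2 points).
  x = 4: rhs = 17, matching y values: none (0 points).
  x = 5: rhs = 9, matching y values: 3, 20 (2 points).
  x = 6: rhs = 8, matching y values: 10, 13 (2 points).
  x = 7: rhs = 20, matching y values: none (0 points).
  x = 8: rhs = 5, matching y values: none (0 points).
  x = 9: rhs = 15, matching y values: none (0 points).
  x = 10: rhs = 10, matching y values: none (0 points).
  x = 11: rhs = 19, matching y values: none (0 points).
  x = 12: rhs = 2, matching y values: 5, 18 (2 points).
  x = 13: rhs = 11, matching y values: none (0 points).
  x = 14: rhs = 6, matching y values: 11, 12 (2 points).
  x = 15: rhs = 16, matching y values: 4, 19 (2 points).
  x = 16: rhs = 1, matching y values: 1, 22 (2 points).
  x = 17: rhs = 13, matching y values: 6, 17 (2 points).
  x = 18: rhs = 12, matching y values: 9, 14 (2 points).
  x = 19: rhs = 4, matching y values: 2, 21 (2 points).
  x = 20: rhs = 18, matching y values: 8, 15 (2 points).
  x = 21: rhs = 14, matching y values: none (0 points).
  x = 22: rhs = 21, matching y values: none (0 points).
Total affine count: 23.
Full point count |E(F_23)| = 23 + 1 = 24.
Hasse bound: |24 − (23+1)| = |0| = 0 ≤ 2√23 ≈ 9.5917 ✓.


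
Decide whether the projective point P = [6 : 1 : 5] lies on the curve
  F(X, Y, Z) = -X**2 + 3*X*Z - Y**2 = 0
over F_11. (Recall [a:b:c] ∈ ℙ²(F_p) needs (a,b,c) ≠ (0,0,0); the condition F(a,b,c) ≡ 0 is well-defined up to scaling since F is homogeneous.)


F(6,1,5) ≡ 9 (mod 11); P is NOT on the curve.

Evaluate F(6, 1, 5) term-by-term (mod 11).
  -X**2 ↦ -1·36·1·1 = -36
  3*X*Z ↦ 3·6·1·5 = 90
  -Y**2 ↦ -1·1·1·1 = -1
Sum: F(6, 1, 5) = (-36) + (90) + (-1) = 53.
Reducing mod 11: 53 ≡ 9 (mod 11).
Since F(a, b, c) ≡ 9 ≠ 0 (mod 11), P does NOT lie on the curve.


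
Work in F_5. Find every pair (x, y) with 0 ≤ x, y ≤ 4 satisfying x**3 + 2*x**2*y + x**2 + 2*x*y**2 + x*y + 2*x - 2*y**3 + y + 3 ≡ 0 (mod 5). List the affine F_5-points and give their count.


Affine F_5-points: {(3, 0), (4, 3)}; count = 2.

For each of the 25 pairs (x, y) ∈ F_5², evaluate f(x, y) mod 5. Record the zeros.
  x = 0: [0↦3, 1↦2, 2↦4, 3↦2, 4↦4]  zeros at y ∈ ∅
  x = 1: [0↦2, 1↦1, 2↦2, 3↦3, 4↦2]  zeros at y ∈ ∅
  x = 2: [0↦4, 1↦2, 2↦1, 3↦4, 4↦4]  zeros at y ∈ ∅
  x = 3: [0↦0, 1↦1, 2↦2, 3↦1, 4↦1]  zeros at y ∈ {0}
  x = 4: [0↦1, 1↦4, 2↦1, 3↦0, 4↦4]  zeros at y ∈ {3}
Collecting zeros: affine points = {(3, 0), (4, 3)}.
Total count |C(F_5)_aff| = 2.


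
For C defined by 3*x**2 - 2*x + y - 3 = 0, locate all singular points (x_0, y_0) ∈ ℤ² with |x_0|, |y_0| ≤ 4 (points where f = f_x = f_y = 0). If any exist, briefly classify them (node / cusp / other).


No singular points in the scanned grid; C is smooth there.

Compute partial derivatives:
  f_x = 6*x - 2.
  f_y = 1.
f_y = 1 is a nonzero constant, so f_y never vanishes: no point (x, y) can satisfy f = f_x = f_y = 0. In particular no (x, y) ∈ {−4, ..., 4}² is singular; the curve is smooth.


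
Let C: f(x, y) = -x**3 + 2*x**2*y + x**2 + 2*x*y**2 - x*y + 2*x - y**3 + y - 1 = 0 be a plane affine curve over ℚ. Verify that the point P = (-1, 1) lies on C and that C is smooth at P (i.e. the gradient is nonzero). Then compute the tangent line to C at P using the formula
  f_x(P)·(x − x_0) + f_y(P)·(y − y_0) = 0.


Tangent line at P: -6*x - 3*y - 3 = 0.

Step 1: f(-1, 1) = 0, so P lies on C.
Step 2: partial derivatives
  f_x(x, y) = -3*x**2 + 4*x*y + 2*x + 2*y**2 - y + 2, f_y(x, y) = 2*x**2 + 4*x*y - x - 3*y**2 + 1.
  f_x(P) = -6, f_y(P) = -3 (gradient nonzero, so P is smooth).
Step 3: tangent line at P: -6·(x − -1) + -3·(y − 1) = 0.
Expanding: -6*x - 3*y - 3 = 0.


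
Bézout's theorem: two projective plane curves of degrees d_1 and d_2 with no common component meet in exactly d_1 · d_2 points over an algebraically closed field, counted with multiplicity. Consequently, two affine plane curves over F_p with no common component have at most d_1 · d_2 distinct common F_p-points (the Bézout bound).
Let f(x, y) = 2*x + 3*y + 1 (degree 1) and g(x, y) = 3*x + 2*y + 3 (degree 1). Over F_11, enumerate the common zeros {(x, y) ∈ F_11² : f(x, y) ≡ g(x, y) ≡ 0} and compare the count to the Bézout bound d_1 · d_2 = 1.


Common zeros: {(3, 5)}; count = 1; Bézout bound = 1.

deg(f) = 1, deg(g) = 1, so Bézout bound = 1.
Scan x ∈ F_11. For each x, list the y ∈ F_11 with f(x, y) ≡ 0 and those with g(x, y) ≡ 0 (mod 11); the common zeros in that column are the intersection.
  x = 0: f ≡ 0 at y ∈ {7}; g ≡ 0 at y ∈ {4}; common: ∅.
  x = 1: f ≡ 0 at y ∈ {10}; g ≡ 0 at y ∈ {8}; common: ∅.
  x = 2: f ≡ 0 at y ∈ {2}; g ≡ 0 at y ∈ {1}; common: ∅.
  x = 3: f ≡ 0 at y ∈ {5}; g ≡ 0 at y ∈ {5}; common: {5}.
  x = 4: f ≡ 0 at y ∈ {8}; g ≡ 0 at y ∈ {9}; common: ∅.
  x = 5: f ≡ 0 at y ∈ {0}; g ≡ 0 at y ∈ {2}; common: ∅.
  x = 6: f ≡ 0 at y ∈ {3}; g ≡ 0 at y ∈ {6}; common: ∅.
  x = 7: f ≡ 0 at y ∈ {6}; g ≡ 0 at y ∈ {10}; common: ∅.
  x = 8: f ≡ 0 at y ∈ {9}; g ≡ 0 at y ∈ {3}; common: ∅.
  x = 9: f ≡ 0 at y ∈ {1}; g ≡ 0 at y ∈ {7}; common: ∅.
  x = 10: f ≡ 0 at y ∈ {4}; g ≡ 0 at y ∈ {0}; common: ∅.
Collecting: common zeros = {(3, 5)}, so the count is 1.
Comparison with the Bézout bound: 1 ≤ 1 = deg(f)·deg(g), as expected for curves with no common component (the bound is attained).


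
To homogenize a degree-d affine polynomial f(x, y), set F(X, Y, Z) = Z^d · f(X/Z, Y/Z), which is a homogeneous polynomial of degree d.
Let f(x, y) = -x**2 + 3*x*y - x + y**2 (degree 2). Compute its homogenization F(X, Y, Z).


F(X, Y, Z) = -X**2 + 3*X*Y - X*Z + Y**2

deg(f) = 2.
Substitute x = X/Z, y = Y/Z into f, then multiply by Z^2.
  monomial -1·x^2·y^0 ↦ -1·X^2·Y^0·Z^0.
  monomial 3·x^1·y^1 ↦ 3·X^1·Y^1·Z^0.
  monomial -1·x^1·y^0 ↦ -1·X^1·Y^0·Z^1.
  monomial 1·x^0·y^2 ↦ 1·X^0·Y^2·Z^0.
Collecting: F(X, Y, Z) = -X**2 + 3*X*Y - X*Z + Y**2.


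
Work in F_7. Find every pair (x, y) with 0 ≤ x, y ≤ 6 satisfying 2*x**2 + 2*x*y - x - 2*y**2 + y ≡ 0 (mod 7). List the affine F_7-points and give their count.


Affine F_7-points: {(0, 0), (0, 4), (3, 2), (3, 5), (4, 0), (4, 1), (6, 1), (6, 2)}; count = 8.

For each of the 49 pairs (x, y) ∈ F_7², evaluate f(x, y) mod 7. Record the zeros.
  x = 0: [0↦0, 1↦6, 2↦1, 3↦6, 4↦0, 5↦4, 6↦4]  zeros at y ∈ {0, 4}
  x = 1: [0↦1, 1↦2, 2↦6, 3↦6, 4↦2, 5↦1, 6↦3]  zeros at y ∈ ∅
  x = 2: [0↦6, 1↦2, 2↦1, 3↦3, 4↦1, 5↦2, 6↦6]  zeros at y ∈ ∅
  x = 3: [0↦1, 1↦6, 2↦0, 3↦4, 4↦4, 5↦0, 6↦6]  zeros at y ∈ {2, 5}
  x = 4: [0↦0, 1↦0, 2↦3, 3↦2, 4↦4, 5↦2, 6↦3]  zeros at y ∈ {0, 1}
  x = 5: [0↦3, 1↦5, 2↦3, 3↦4, 4↦1, 5↦1, 6↦4]  zeros at y ∈ ∅
  x = 6: [0↦3, 1↦0, 2↦0, 3↦3, 4↦2, 5↦4, 6↦2]  zeros at y ∈ {1, 2}
Collecting zeros: affine points = {(0, 0), (0, 4), (3, 2), (3, 5), (4, 0), (4, 1), (6, 1), (6, 2)}.
Total count |C(F_7)_aff| = 8.


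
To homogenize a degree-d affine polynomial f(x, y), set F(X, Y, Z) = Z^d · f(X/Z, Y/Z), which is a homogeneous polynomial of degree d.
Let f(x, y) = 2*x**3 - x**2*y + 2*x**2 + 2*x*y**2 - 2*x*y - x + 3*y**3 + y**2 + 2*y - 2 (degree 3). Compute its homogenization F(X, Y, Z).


F(X, Y, Z) = 2*X**3 - X**2*Y + 2*X**2*Z + 2*X*Y**2 - 2*X*Y*Z - X*Z**2 + 3*Y**3 + Y**2*Z + 2*Y*Z**2 - 2*Z**3

deg(f) = 3.
Substitute x = X/Z, y = Y/Z into f, then multiply by Z^3.
  monomial 2·x^3·y^0 ↦ 2·X^3·Y^0·Z^0.
  monomial -1·x^2·y^1 ↦ -1·X^2·Y^1·Z^0.
  monomial 2·x^2·y^0 ↦ 2·X^2·Y^0·Z^1.
  monomial 2·x^1·y^2 ↦ 2·X^1·Y^2·Z^0.
  monomial -2·x^1·y^1 ↦ -2·X^1·Y^1·Z^1.
  monomial -1·x^1·y^0 ↦ -1·X^1·Y^0·Z^2.
  monomial 3·x^0·y^3 ↦ 3·X^0·Y^3·Z^0.
  monomial 1·x^0·y^2 ↦ 1·X^0·Y^2·Z^1.
  monomial 2·x^0·y^1 ↦ 2·X^0·Y^1·Z^2.
  monomial -2·x^0·y^0 ↦ -2·X^0·Y^0·Z^3.
Collecting: F(X, Y, Z) = 2*X**3 - X**2*Y + 2*X**2*Z + 2*X*Y**2 - 2*X*Y*Z - X*Z**2 + 3*Y**3 + Y**2*Z + 2*Y*Z**2 - 2*Z**3.


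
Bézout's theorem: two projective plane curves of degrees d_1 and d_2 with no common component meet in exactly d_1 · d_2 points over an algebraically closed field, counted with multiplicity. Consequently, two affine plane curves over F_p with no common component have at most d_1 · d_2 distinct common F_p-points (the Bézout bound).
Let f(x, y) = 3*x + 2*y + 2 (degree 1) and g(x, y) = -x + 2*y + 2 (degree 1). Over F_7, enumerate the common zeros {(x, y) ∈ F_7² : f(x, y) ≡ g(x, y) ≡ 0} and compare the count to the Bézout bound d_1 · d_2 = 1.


Common zeros: {(0, 6)}; count = 1; Bézout bound = 1.

deg(f) = 1, deg(g) = 1, so Bézout bound = 1.
Scan x ∈ F_7. For each x, list the y ∈ F_7 with f(x, y) ≡ 0 and those with g(x, y) ≡ 0 (mod 7); the common zeros in that column are the intersection.
  x = 0: f ≡ 0 at y ∈ {6}; g ≡ 0 at y ∈ {6}; common: {6}.
  x = 1: f ≡ 0 at y ∈ {1}; g ≡ 0 at y ∈ {3}; common: ∅.
  x = 2: f ≡ 0 at y ∈ {3}; g ≡ 0 at y ∈ {0}; common: ∅.
  x = 3: f ≡ 0 at y ∈ {5}; g ≡ 0 at y ∈ {4}; common: ∅.
  x = 4: f ≡ 0 at y ∈ {0}; g ≡ 0 at y ∈ {1}; common: ∅.
  x = 5: f ≡ 0 at y ∈ {2}; g ≡ 0 at y ∈ {5}; common: ∅.
  x = 6: f ≡ 0 at y ∈ {4}; g ≡ 0 at y ∈ {2}; common: ∅.
Collecting: common zeros = {(0, 6)}, so the count is 1.
Comparison with the Bézout bound: 1 ≤ 1 = deg(f)·deg(g), as expected for curves with no common component (the bound is attained).


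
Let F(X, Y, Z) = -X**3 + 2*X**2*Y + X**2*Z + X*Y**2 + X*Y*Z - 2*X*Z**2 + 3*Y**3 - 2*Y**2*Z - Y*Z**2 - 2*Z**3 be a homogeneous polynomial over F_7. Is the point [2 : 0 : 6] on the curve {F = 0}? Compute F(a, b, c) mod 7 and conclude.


F(2,0,6) ≡ 0 (mod 7); P is on the curve.

Evaluate F(2, 0, 6) term-by-term (mod 7).
  -X**3 ↦ -1·8·1·1 = -8
  2*X**2*Y ↦ 2·4·0·1 = 0
  X**2*Z ↦ 1·4·1·6 = 24
  X*Y**2 ↦ 1·2·0·1 = 0
  X*Y*Z ↦ 1·2·0·6 = 0
  -2*X*Z**2 ↦ -2·2·1·36 = -144
  3*Y**3 ↦ 3·1·0·1 = 0
  -2*Y**2*Z ↦ -2·1·0·6 = 0
  -Y*Z**2 ↦ -1·1·0·36 = 0
  -2*Z**3 ↦ -2·1·1·216 = -432
Sum: F(2, 0, 6) = (-8) + (0) + (24) + (0) + (0) + (-144) + (0) + (0) + (0) + (-432) = -560.
Reducing mod 7: -560 ≡ 0 (mod 7).
Since F(a, b, c) ≡ 0 (mod 7), P lies on the curve.


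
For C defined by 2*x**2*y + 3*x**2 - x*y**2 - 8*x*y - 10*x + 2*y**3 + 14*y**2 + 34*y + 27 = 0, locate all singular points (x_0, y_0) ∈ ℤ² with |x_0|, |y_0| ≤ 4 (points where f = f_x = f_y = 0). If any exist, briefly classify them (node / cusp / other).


Singular points: {(1, -2)}; classification: node.

Compute partial derivatives:
  f_x = 4*x*y + 6*x - y**2 - 8*y - 10.
  f_y = 2*x**2 - 2*x*y - 8*x + 6*y**2 + 28*y + 34.
Scan x_0 ∈ {−4, ..., 4}. For each x_0, f_y(x_0, y) is a polynomial in y; find its integer roots y ∈ {−4, ..., 4}, then test f_x and f at those candidates.
  x = -4: f_y(-4, y) = 6*y**2 + 36*y + 98; no integer root y with |y| ≤ 4.
  x = -3: f_y(-3, y) = 6*y**2 + 34*y + 76; no integer root y with |y| ≤ 4.
  x = -2: f_y(-2, y) = 6*y**2 + 32*y + 58; no integer root y with |y| ≤ 4.
  x = -1: f_y(-1, y) = 6*y**2 + 30*y + 44; no integer root y with |y| ≤ 4.
  x = 0: f_y(0, y) = 6*y**2 + 28*y + 34; no integer root y with |y| ≤ 4.
  x = 1: f_y(1, y) = 6*y**2 + 26*y + 28; vanishes at y ∈ {-2}. (1, -2): f_x = 0, f = 0 — SINGULAR.
  x = 2: f_y(2, y) = 6*y**2 + 24*y + 26; no integer root y with |y| ≤ 4.
  x = 3: f_y(3, y) = 6*y**2 + 22*y + 28; no integer root y with |y| ≤ 4.
  x = 4: f_y(4, y) = 6*y**2 + 20*y + 34; no integer root y with |y| ≤ 4.
Only singular point on the grid: (1, -2).
Classify: substitute x = 1 + u, y = -2 + v and expand: f = 2*u**2*v - u**2 - u*v**2 + 2*v**3 + v**2.
No constant or linear terms (consistent with a singular point). Quadratic part: -u**2 + v**2. Cubic part: 2*u**2*v - u*v**2 + 2*v**3.
The quadratic part v**2 - u**2 = (v − u)(v + u) splits into two distinct linear factors, so there are two distinct tangent lines y − -2 = ±(x − 1) — this is a node (ordinary double point).
Classification: node.


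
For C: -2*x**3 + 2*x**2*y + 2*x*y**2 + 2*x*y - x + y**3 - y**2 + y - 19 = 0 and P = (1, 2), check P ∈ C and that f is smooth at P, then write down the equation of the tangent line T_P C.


Tangent line at P: 13*x + 21*y - 55 = 0.

Step 1: f(1, 2) = 0, so P lies on C.
Step 2: partial derivatives
  f_x(x, y) = -6*x**2 + 4*x*y + 2*y**2 + 2*y - 1, f_y(x, y) = 2*x**2 + 4*x*y + 2*x + 3*y**2 - 2*y + 1.
  f_x(P) = 13, f_y(P) = 21 (gradient nonzero, so P is smooth).
Step 3: tangent line at P: 13·(x − 1) + 21·(y − 2) = 0.
Expanding: 13*x + 21*y - 55 = 0.


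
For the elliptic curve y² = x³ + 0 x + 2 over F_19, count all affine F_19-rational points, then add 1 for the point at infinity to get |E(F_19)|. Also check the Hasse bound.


Affine points = {(4, 3), (4, 16), (6, 3), (6, 16), (8, 1), (8, 18), (9, 3), (9, 16), (12, 1), (12, 18), (18, 1), (18, 18)}; affine count = 12; |E(F_19)| = 13.

Discriminant check: Δ ∝ 4a³ + 27b² = 4·0³ + 27·2² = 4·0 + 27·4 ≡ 13 (mod 19). Nonzero ⇒ E is nonsingular.
For each x ∈ F_19, compute rhs = x³ + 0·x + 2 mod 19, then count y ∈ F_19 with y² ≡ rhs.
  x = 0: rhs = 2, matching y values: none (0 points).
  x = 1: rhs = 3, matching y values: none (0 points).
  x = 2: rhs = 10, matching y values: none (0 points).
  x = 3: rhs = 10, matching y values: none (0 points).
  x = 4: rhs = 9, matching y values: 3, 16 (2 points).
  x = 5: rhs = 13, matching y values: none (0 points).
  x = 6: rhs = 9, matching y values: 3, 16 (2 points).
  x = 7: rhs = 3, matching y values: none (0 points).
  x = 8: rhs = 1, matching y values: 1, 18 (2 points).
  x = 9: rhs = 9, matching y values: 3, 16 (2 points).
  x = 10: rhs = 14, matching y values: none (0 points).
  x = 11: rhs = 3, matching y values: none (0 points).
  x = 12: rhs = 1, matching y values: 1, 18 (2 points).
  x = 13: rhs = 14, matching y values: none (0 points).
  x = 14: rhs = 10, matching y values: none (0 points).
  x = 15: rhs = 14, matching y values: none (0 points).
  x = 16: rhs = 13, matching y values: none (0 points).
  x = 17: rhs = 13, matching y values: none (0 points).
  x = 18: rhs = 1, matching y values: 1, 18 (2 points).
Total affine count: 12.
Full point count |E(F_19)| = 12 + 1 = 13.
Hasse bound: |13 − (19+1)| = |-7| = 7 ≤ 2√19 ≈ 8.7178 ✓.


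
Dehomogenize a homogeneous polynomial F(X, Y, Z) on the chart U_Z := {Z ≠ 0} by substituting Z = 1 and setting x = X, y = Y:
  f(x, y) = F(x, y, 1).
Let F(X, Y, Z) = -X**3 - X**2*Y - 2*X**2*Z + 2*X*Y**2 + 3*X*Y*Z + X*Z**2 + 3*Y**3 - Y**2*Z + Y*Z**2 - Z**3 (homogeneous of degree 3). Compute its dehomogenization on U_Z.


f(x, y) = -x**3 - x**2*y - 2*x**2 + 2*x*y**2 + 3*x*y + x + 3*y**3 - y**2 + y - 1

On U_Z we set Z = 1. Each monomial c·X^i·Y^j·Z^k in F becomes c·x^i·y^j·1^k = c·x^i·y^j.
Substituting Z = 1: F(X, Y, 1) = -x**3 - x**2*y - 2*x**2 + 2*x*y**2 + 3*x*y + x + 3*y**3 - y**2 + y - 1.
Note: deg(f) ≤ deg(F) = 3; strict inequality happens when F is divisible by Z (lost terms).


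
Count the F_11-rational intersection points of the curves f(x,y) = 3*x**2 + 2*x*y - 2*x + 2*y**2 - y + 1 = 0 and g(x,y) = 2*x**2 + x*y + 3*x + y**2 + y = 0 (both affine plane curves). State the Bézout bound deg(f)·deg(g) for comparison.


Common zeros: {(10, 10)}; count = 1; Bézout bound = 4.

deg(f) = 2, deg(g) = 2, so Bézout bound = 4.
Scan x ∈ F_11. For each x, list the y ∈ F_11 with f(x, y) ≡ 0 and those with g(x, y) ≡ 0 (mod 11); the common zeros in that column are the intersection.
  x = 0: f ≡ 0 at y ∈ {8, 9}; g ≡ 0 at y ∈ {0, 10}; common: ∅.
  x = 1: f ≡ 0 at y ∈ ∅; g ≡ 0 at y ∈ ∅; common: ∅.
  x = 2: f ≡ 0 at y ∈ {6, 9}; g ≡ 0 at y ∈ ∅; common: ∅.
  x = 3: f ≡ 0 at y ∈ {0, 3}; g ≡ 0 at y ∈ ∅; common: ∅.
  x = 4: f ≡ 0 at y ∈ ∅; g ≡ 0 at y ∈ {0, 6}; common: ∅.
  x = 5: f ≡ 0 at y ∈ {0, 1}; g ≡ 0 at y ∈ ∅; common: ∅.
  x = 6: f ≡ 0 at y ∈ {1, 10}; g ≡ 0 at y ∈ ∅; common: ∅.
  x = 7: f ≡ 0 at y ∈ ∅; g ≡ 0 at y ∈ ∅; common: ∅.
  x = 8: f ≡ 0 at y ∈ ∅; g ≡ 0 at y ∈ {6, 7}; common: ∅.
  x = 9: f ≡ 0 at y ∈ ∅; g ≡ 0 at y ∈ {5, 7}; common: ∅.
  x = 10: f ≡ 0 at y ∈ {8, 10}; g ≡ 0 at y ∈ {1, 10}; common: {10}.
Collecting: common zeros = {(10, 10)}, so the count is 1.
Comparison with the Bézout bound: 1 ≤ 4 = deg(f)·deg(g), as expected for curves with no common component (the affine F_11-count falls short of the bound because intersections may lie at infinity, over extension fields, or carry multiplicity).


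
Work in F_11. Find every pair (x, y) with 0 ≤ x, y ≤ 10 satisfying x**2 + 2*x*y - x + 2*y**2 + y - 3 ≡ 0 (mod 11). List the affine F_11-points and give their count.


Affine F_11-points: {(0, 1), (0, 4), (1, 2), (2, 7), (3, 5), (3, 8), (4, 4), (4, 8), (7, 2), (7, 7), (10, 1), (10, 5)}; count = 12.

For each of the 121 pairs (x, y) ∈ F_11², evaluate f(x, y) mod 11. Record the zeros.
  x = 0: [0↦8, 1↦0, 2↦7, 3↦7, 4↦0, 5↦8, 6↦9, 7↦3, 8↦1, 9↦3, 10↦9]  zeros at y ∈ {1, 4}
  x = 1: [0↦8, 1↦2, 2↦0, 3↦2, 4↦8, 5↦7, 6↦10, 7↦6, 8↦6, 9↦10, 10↦7]  zeros at y ∈ {2}
  x = 2: [0↦10, 1↦6, 2↦6, 3↦10, 4↦7, 5↦8, 6↦2, 7↦0, 8↦2, 9↦8, 10↦7]  zeros at y ∈ {7}
  x = 3: [0↦3, 1↦1, 2↦3, 3↦9, 4↦8, 5↦0, 6↦7, 7↦7, 8↦0, 9↦8, 10↦9]  zeros at y ∈ {5, 8}
  x = 4: [0↦9, 1↦9, 2↦2, 3↦10, 4↦0, 5↦5, 6↦3, 7↦5, 8↦0, 9↦10, 10↦2]  zeros at y ∈ {4, 8}
  x = 5: [0↦6, 1↦8, 2↦3, 3↦2, 4↦5, 5↦1, 6↦1, 7↦5, 8↦2, 9↦3, 10↦8]  zeros at y ∈ ∅
  x = 6: [0↦5, 1↦9, 2↦6, 3↦7, 4↦1, 5↦10, 6↦1, 7↦7, 8↦6, 9↦9, 10↦5]  zeros at y ∈ ∅
  x = 7: [0↦6, 1↦1, 2↦0, 3↦3, 4↦10, 5↦10, 6↦3, 7↦0, 8↦1, 9↦6, 10↦4]  zeros at y ∈ {2, 7}
  x = 8: [0↦9, 1↦6, 2↦7, 3↦1, 4↦10, 5↦1, 6↦7, 7↦6, 8↦9, 9↦5, 10↦5]  zeros at y ∈ ∅
  x = 9: [0↦3, 1↦2, 2↦5, 3↦1, 4↦1, 5↦5, 6↦2, 7↦3, 8↦8, 9↦6, 10↦8]  zeros at y ∈ ∅
  x = 10: [0↦10, 1↦0, 2↦5, 3↦3, 4↦5, 5↦0, 6↦10, 7↦2, 8↦9, 9↦9, 10↦2]  zeros at y ∈ {1, 5}
Collecting zeros: affine points = {(0, 1), (0, 4), (1, 2), (2, 7), (3, 5), (3, 8), (4, 4), (4, 8), (7, 2), (7, 7), (10, 1), (10, 5)}.
Total count |C(F_11)_aff| = 12.


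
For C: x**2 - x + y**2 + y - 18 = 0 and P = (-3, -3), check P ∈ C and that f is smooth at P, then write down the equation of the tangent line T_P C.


Tangent line at P: -7*x - 5*y - 36 = 0.

Step 1: f(-3, -3) = 0, so P lies on C.
Step 2: partial derivatives
  f_x(x, y) = 2*x - 1, f_y(x, y) = 2*y + 1.
  f_x(P) = -7, f_y(P) = -5 (gradient nonzero, so P is smooth).
Step 3: tangent line at P: -7·(x − -3) + -5·(y − -3) = 0.
Expanding: -7*x - 5*y - 36 = 0.


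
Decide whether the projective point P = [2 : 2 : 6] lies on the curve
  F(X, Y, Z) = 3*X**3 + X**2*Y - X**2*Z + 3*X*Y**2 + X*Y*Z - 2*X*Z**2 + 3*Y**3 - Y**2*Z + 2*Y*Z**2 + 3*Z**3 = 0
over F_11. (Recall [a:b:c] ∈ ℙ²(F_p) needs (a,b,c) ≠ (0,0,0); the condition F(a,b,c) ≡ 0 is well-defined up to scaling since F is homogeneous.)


F(2,2,6) ≡ 0 (mod 11); P is on the curve.

Evaluate F(2, 2, 6) term-by-term (mod 11).
  3*X**3 ↦ 3·8·1·1 = 24
  X**2*Y ↦ 1·4·2·1 = 8
  -X**2*Z ↦ -1·4·1·6 = -24
  3*X*Y**2 ↦ 3·2·4·1 = 24
  X*Y*Z ↦ 1·2·2·6 = 24
  -2*X*Z**2 ↦ -2·2·1·36 = -144
  3*Y**3 ↦ 3·1·8·1 = 24
  -Y**2*Z ↦ -1·1·4·6 = -24
  2*Y*Z**2 ↦ 2·1·2·36 = 144
  3*Z**3 ↦ 3·1·1·216 = 648
Sum: F(2, 2, 6) = (24) + (8) + (-24) + (24) + (24) + (-144) + (24) + (-24) + (144) + (648) = 704.
Reducing mod 11: 704 ≡ 0 (mod 11).
Since F(a, b, c) ≡ 0 (mod 11), P lies on the curve.


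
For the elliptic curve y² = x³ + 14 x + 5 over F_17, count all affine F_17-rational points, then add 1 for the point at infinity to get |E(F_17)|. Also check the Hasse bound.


Affine points = {(5, 8), (5, 9), (6, 4), (6, 13), (7, 2), (7, 15), (8, 0), (13, 2), (13, 15), (14, 2), (14, 15)}; affine count = 11; |E(F_17)| = 12.

Discriminant check: Δ ∝ 4a³ + 27b² = 4·14³ + 27·5² = 4·2744 + 27·25 ≡ 6 (mod 17). Nonzero ⇒ E is nonsingular.
For each x ∈ F_17, compute rhs = x³ + 14·x + 5 mod 17, then count y ∈ F_17 with y² ≡ rhs.
  x = 0: rhs = 5, matching y values: none (0 points).
  x = 1: rhs = 3, matching y values: none (0 points).
  x = 2: rhs = 7, matching y values: none (0 points).
  x = 3: rhs = 6, matching y values: none (0 points).
  x = 4: rhs = 6, matching y values: none (0 points).
  x = 5: rhs = 13, matching y values: 8, 9 (2 points).
  x = 6: rhs = 16, matching y values: 4, 13 (2 points).
  x = 7: rhs = 4, matching y values: 2, 15 (2 points).
  x = 8: rhs = 0, matching y values: 0 (1 points).
  x = 9: rhs = 10, matching y values: none (0 points).
  x = 10: rhs = 6, matching y values: none (0 points).
  x = 11: rhs = 11, matching y values: none (0 points).
  x = 12: rhs = 14, matching y values: none (0 points).
  x = 13: rhs = 4, matching y values: 2, 15 (2 points).
  x = 14: rhs = 4, matching y values: 2, 15 (2 points).
  x = 15: rhs = 3, matching y values: none (0 points).
  x = 16: rhs = 7, matching y values: none (0 points).
Total affine count: 11.
Full point count |E(F_17)| = 11 + 1 = 12.
Hasse bound: |12 − (17+1)| = |-6| = 6 ≤ 2√17 ≈ 8.2462 ✓.


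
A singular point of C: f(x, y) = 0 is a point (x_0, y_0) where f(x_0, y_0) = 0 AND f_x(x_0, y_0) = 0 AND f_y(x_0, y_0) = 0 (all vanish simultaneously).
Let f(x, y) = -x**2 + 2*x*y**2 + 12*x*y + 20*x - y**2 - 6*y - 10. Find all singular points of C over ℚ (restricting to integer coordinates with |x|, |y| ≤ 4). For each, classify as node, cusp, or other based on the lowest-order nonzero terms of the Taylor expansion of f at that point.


Singular points: {(1, -3)}; classification: node.

Compute partial derivatives:
  f_x = -2*x + 2*y**2 + 12*y + 20.
  f_y = 4*x*y + 12*x - 2*y - 6.
Scan x_0 ∈ {−4, ..., 4}. For each x_0, f_y(x_0, y) is a polynomial in y; find its integer roots y ∈ {−4, ..., 4}, then test f_x and f at those candidates.
  x = -4: f_y(-4, y) = -18*y - 54; vanishes at y ∈ {-3}. (-4, -3): f_x = 10 ≠ 0.
  x = -3: f_y(-3, y) = -14*y - 42; vanishes at y ∈ {-3}. (-3, -3): f_x = 8 ≠ 0.
  x = -2: f_y(-2, y) = -10*y - 30; vanishes at y ∈ {-3}. (-2, -3): f_x = 6 ≠ 0.
  x = -1: f_y(-1, y) = -6*y - 18; vanishes at y ∈ {-3}. (-1, -3): f_x = 4 ≠ 0.
  x = 0: f_y(0, y) = -2*y - 6; vanishes at y ∈ {-3}. (0, -3): f_x = 2 ≠ 0.
  x = 1: f_y(1, y) = 2*y + 6; vanishes at y ∈ {-3}. (1, -3): f_x = 0, f = 0 — SINGULAR.
  x = 2: f_y(2, y) = 6*y + 18; vanishes at y ∈ {-3}. (2, -3): f_x = -2 ≠ 0.
  x = 3: f_y(3, y) = 10*y + 30; vanishes at y ∈ {-3}. (3, -3): f_x = -4 ≠ 0.
  x = 4: f_y(4, y) = 14*y + 42; vanishes at y ∈ {-3}. (4, -3): f_x = -6 ≠ 0.
Only singular point on the grid: (1, -3).
Classify: substitute x = 1 + u, y = -3 + v and expand: f = -u**2 + 2*u*v**2 + v**2.
No constant or linear terms (consistent with a singular point). Quadratic part: -u**2 + v**2. Cubic part: 2*u*v**2.
The quadratic part v**2 - u**2 = (v − u)(v + u) splits into two distinct linear factors, so there are two distinct tangent lines y − -3 = ±(x − 1) — this is a node (ordinary double point).
Classification: node.


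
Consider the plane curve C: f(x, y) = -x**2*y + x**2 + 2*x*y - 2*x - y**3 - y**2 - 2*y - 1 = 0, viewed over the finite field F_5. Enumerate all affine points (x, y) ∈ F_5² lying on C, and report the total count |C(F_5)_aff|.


Affine F_5-points: {(0, 1), (1, 1), (2, 1), (3, 1), (3, 2), (4, 1), (4, 2)}; count = 7.

For each of the 25 pairs (x, y) ∈ F_5², evaluate f(x, y) mod 5. Record the zeros.
  x = 0: [0↦4, 1↦0, 2↦3, 3↦2, 4↦1]  zeros at y ∈ {1}
  x = 1: [0↦3, 1↦0, 2↦4, 3↦4, 4↦4]  zeros at y ∈ {1}
  x = 2: [0↦4, 1↦0, 2↦3, 3↦2, 4↦1]  zeros at y ∈ {1}
  x = 3: [0↦2, 1↦0, 2↦0, 3↦1, 4↦2]  zeros at y ∈ {1, 2}
  x = 4: [0↦2, 1↦0, 2↦0, 3↦1, 4↦2]  zeros at y ∈ {1, 2}
Collecting zeros: affine points = {(0, 1), (1, 1), (2, 1), (3, 1), (3, 2), (4, 1), (4, 2)}.
Total count |C(F_5)_aff| = 7.


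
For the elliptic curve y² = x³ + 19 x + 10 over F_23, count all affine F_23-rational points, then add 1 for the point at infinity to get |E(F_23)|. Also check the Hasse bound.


Affine points = {(3, 5), (3, 18), (4, 9), (4, 14), (5, 0), (6, 8), (6, 15), (7, 7), (7, 16), (9, 6), (9, 17), (10, 2), (10, 21), (11, 3), (11, 20), (13, 4), (13, 19), (15, 6), (15, 17), (17, 5), (17, 18), (19, 10), (19, 13), (20, 8), (20, 15), (22, 6), (22, 17)}; affine count = 27; |E(F_23)| = 28.

Discriminant check: Δ ∝ 4a³ + 27b² = 4·19³ + 27·10² = 4·6859 + 27·100 ≡ 6 (mod 23). Nonzero ⇒ E is nonsingular.
For each x ∈ F_23, compute rhs = x³ + 19·x + 10 mod 23, then count y ∈ F_23 with y² ≡ rhs.
  x = 0: rhs = 10, matching y values: none (0 points).
  x = 1: rhs = 7, matching y values: none (0 points).
  x = 2: rhs = 10, matching y values: none (0 points).
  x = 3: rhs = 2, matching y values: 5, 18 (2 points).
  x = 4: rhs = 12, matching y values: 9, 14 (2 points).
  x = 5: rhs = 0, matching y values: 0 (1 points).
  x = 6: rhs = 18, matching y values: 8, 15 (2 points).
  x = 7: rhs = 3, matching y values: 7, 16 (2 points).
  x = 8: rhs = 7, matching y values: none (0 points).
  x = 9: rhs = 13, matching y values: 6, 17 (2 points).
  x = 10: rhs = 4, matching y values: 2, 21 (2 points).
  x = 11: rhs = 9, matching y values: 3, 20 (2 points).
  x = 12: rhs = 11, matching y values: none (0 points).
  x = 13: rhs = 16, matching y values: 4, 19 (2 points).
  x = 14: rhs = 7, matching y values: none (0 points).
  x = 15: rhs = 13, matching y values: 6, 17 (2 points).
  x = 16: rhs = 17, matching y values: none (0 points).
  x = 17: rhs = 2, matching y values: 5, 18 (2 points).
  x = 18: rhs = 20, matching y values: none (0 points).
  x = 19: rhs = 8, matching y values: 10, 13 (2 points).
  x = 20: rhs = 18, matching y values: 8, 15 (2 points).
  x = 21: rhs = 10, matching y values: none (0 points).
  x = 22: rhs = 13, matching y values: 6, 17 (2 points).
Total affine count: 27.
Full point count |E(F_23)| = 27 + 1 = 28.
Hasse bound: |28 − (23+1)| = |4| = 4 ≤ 2√23 ≈ 9.5917 ✓.


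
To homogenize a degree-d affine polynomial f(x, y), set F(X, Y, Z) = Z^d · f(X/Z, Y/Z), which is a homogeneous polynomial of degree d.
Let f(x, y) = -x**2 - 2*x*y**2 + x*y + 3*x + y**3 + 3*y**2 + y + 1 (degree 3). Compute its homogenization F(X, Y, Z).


F(X, Y, Z) = -X**2*Z - 2*X*Y**2 + X*Y*Z + 3*X*Z**2 + Y**3 + 3*Y**2*Z + Y*Z**2 + Z**3

deg(f) = 3.
Substitute x = X/Z, y = Y/Z into f, then multiply by Z^3.
  monomial -1·x^2·y^0 ↦ -1·X^2·Y^0·Z^1.
  monomial -2·x^1·y^2 ↦ -2·X^1·Y^2·Z^0.
  monomial 1·x^1·y^1 ↦ 1·X^1·Y^1·Z^1.
  monomial 3·x^1·y^0 ↦ 3·X^1·Y^0·Z^2.
  monomial 1·x^0·y^3 ↦ 1·X^0·Y^3·Z^0.
  monomial 3·x^0·y^2 ↦ 3·X^0·Y^2·Z^1.
  monomial 1·x^0·y^1 ↦ 1·X^0·Y^1·Z^2.
  monomial 1·x^0·y^0 ↦ 1·X^0·Y^0·Z^3.
Collecting: F(X, Y, Z) = -X**2*Z - 2*X*Y**2 + X*Y*Z + 3*X*Z**2 + Y**3 + 3*Y**2*Z + Y*Z**2 + Z**3.
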